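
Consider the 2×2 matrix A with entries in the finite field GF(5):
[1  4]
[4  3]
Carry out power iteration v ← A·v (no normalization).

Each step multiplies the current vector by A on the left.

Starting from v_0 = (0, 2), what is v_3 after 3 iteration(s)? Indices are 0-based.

v_3 = (2, 3)

v_0 = (0, 2).
v_1 = A·v_0 = (3, 1).
v_2 = A·v_1 = (2, 0).
v_3 = A·v_2 = (2, 3).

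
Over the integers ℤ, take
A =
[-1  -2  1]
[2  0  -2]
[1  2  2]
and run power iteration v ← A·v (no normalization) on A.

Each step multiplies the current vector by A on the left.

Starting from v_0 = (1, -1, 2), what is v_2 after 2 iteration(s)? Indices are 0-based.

v_0 = (1, -1, 2).
v_1 = A·v_0 = (3, -2, 3).
v_2 = A·v_1 = (4, 0, 5).

v_2 = (4, 0, 5)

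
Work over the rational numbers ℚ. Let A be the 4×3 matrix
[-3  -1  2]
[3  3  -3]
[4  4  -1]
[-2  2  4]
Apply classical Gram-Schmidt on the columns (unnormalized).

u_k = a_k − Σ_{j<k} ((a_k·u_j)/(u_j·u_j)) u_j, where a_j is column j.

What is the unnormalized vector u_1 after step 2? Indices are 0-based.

u_1 = (17/19, 21/19, 28/19, 62/19)

Step 1: u_0 = a_0 = (-3, 3, 4, -2).
Step 2: u_1 = a_1 − (12/19)·u_0 = (17/19, 21/19, 28/19, 62/19).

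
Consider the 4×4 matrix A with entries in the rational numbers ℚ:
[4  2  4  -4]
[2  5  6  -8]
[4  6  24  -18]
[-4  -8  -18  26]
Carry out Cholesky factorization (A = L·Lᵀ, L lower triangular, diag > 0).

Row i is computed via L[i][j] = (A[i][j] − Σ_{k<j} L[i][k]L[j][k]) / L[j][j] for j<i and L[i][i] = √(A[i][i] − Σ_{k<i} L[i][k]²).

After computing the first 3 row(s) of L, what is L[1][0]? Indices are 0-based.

L[1][0] = 1

Step 1: L[0][0] = √(4) = 2.
  L[1][0] = (2) / L[0][0] = 1.
Step 2: L[1][1] = √(4) = 2.
  L[2][0] = (4) / L[0][0] = 2.
  L[2][1] = (4) / L[1][1] = 2.
Step 3: L[2][2] = √(16) = 4.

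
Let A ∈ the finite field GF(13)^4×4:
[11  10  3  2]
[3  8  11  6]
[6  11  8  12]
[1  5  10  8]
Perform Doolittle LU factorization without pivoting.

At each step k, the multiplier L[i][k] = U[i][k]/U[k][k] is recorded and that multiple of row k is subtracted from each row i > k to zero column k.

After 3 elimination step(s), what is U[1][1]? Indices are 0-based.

U[1][1] = 10

Step 1: pivot at (0,0) is 11.
  row1 ← row1 − (5)·row0  ⇒  L[1][0]=5, U row1=(0, 10, 9, 9)
  row2 ← row2 − (10)·row0  ⇒  L[2][0]=10, U row2=(0, 2, 4, 5)
  row3 ← row3 − (6)·row0  ⇒  L[3][0]=6, U row3=(0, 10, 5, 9)
Step 2: pivot at (1,1) is 10.
  row2 ← row2 − (8)·row1  ⇒  L[2][1]=8, U row2=(0, 0, 10, 11)
  row3 ← row3 − (1)·row1  ⇒  L[3][1]=1, U row3=(0, 0, 9, 0)
Step 3: pivot at (2,2) is 10.
  row3 ← row3 − (10)·row2  ⇒  L[3][2]=10, U row3=(0, 0, 0, 7)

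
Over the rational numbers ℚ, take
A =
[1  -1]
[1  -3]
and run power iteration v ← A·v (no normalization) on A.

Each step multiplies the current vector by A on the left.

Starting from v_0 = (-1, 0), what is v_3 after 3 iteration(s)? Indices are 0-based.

v_0 = (-1, 0).
v_1 = A·v_0 = (-1, -1).
v_2 = A·v_1 = (0, 2).
v_3 = A·v_2 = (-2, -6).

v_3 = (-2, -6)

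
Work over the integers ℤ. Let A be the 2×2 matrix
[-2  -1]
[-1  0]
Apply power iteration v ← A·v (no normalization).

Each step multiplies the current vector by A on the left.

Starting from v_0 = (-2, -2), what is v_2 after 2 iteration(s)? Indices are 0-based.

v_0 = (-2, -2).
v_1 = A·v_0 = (6, 2).
v_2 = A·v_1 = (-14, -6).

v_2 = (-14, -6)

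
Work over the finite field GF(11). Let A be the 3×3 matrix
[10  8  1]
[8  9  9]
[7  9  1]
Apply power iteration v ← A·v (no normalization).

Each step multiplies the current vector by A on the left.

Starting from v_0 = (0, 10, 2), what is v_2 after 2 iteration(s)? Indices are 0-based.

v_2 = (5, 3, 10)

v_0 = (0, 10, 2).
v_1 = A·v_0 = (5, 9, 4).
v_2 = A·v_1 = (5, 3, 10).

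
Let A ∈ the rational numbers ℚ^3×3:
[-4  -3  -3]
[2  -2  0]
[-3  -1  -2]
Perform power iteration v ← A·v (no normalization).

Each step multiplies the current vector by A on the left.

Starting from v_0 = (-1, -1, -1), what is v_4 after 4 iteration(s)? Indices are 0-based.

v_4 = (-1438, 908, -1214)

v_0 = (-1, -1, -1).
v_1 = A·v_0 = (10, 0, 6).
v_2 = A·v_1 = (-58, 20, -42).
v_3 = A·v_2 = (298, -156, 238).
v_4 = A·v_3 = (-1438, 908, -1214).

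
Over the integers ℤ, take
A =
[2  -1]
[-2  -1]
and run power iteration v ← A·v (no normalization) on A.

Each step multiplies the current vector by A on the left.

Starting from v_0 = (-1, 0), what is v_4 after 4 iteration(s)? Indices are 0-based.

v_0 = (-1, 0).
v_1 = A·v_0 = (-2, 2).
v_2 = A·v_1 = (-6, 2).
v_3 = A·v_2 = (-14, 10).
v_4 = A·v_3 = (-38, 18).

v_4 = (-38, 18)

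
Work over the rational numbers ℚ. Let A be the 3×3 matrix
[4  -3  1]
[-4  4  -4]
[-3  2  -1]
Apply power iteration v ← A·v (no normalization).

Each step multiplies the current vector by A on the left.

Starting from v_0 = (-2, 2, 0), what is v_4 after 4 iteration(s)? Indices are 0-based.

v_4 = (-3150, 2456, 2158)

v_0 = (-2, 2, 0).
v_1 = A·v_0 = (-14, 16, 10).
v_2 = A·v_1 = (-94, 80, 64).
v_3 = A·v_2 = (-552, 440, 378).
v_4 = A·v_3 = (-3150, 2456, 2158).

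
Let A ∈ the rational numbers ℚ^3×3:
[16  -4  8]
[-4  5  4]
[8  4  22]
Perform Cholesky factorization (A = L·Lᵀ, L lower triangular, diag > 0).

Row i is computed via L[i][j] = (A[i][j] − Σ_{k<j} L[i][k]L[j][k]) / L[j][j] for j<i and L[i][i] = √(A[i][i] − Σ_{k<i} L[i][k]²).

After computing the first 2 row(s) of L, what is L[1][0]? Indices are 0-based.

Step 1: L[0][0] = √(16) = 4.
  L[1][0] = (-4) / L[0][0] = -1.
Step 2: L[1][1] = √(4) = 2.

L[1][0] = -1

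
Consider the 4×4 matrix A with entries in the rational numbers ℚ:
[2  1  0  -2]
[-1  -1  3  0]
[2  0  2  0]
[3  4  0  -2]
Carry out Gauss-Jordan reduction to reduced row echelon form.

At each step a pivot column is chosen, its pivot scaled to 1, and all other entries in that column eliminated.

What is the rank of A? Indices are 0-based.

[1] R0 /= 2  ⇒  (1, 1/2, 0, -1)
     R1 -= -1·R0  ⇒  (0, -1/2, 3, -1)
     R2 -= 2·R0  ⇒  (0, -1, 2, 2)
     R3 -= 3·R0  ⇒  (0, 5/2, 0, 1)
[2] R1 /= -1/2  ⇒  (0, 1, -6, 2)
     R0 -= 1/2·R1  ⇒  (1, 0, 3, -2)
     R2 -= -1·R1  ⇒  (0, 0, -4, 4)
     R3 -= 5/2·R1  ⇒  (0, 0, 15, -4)
[3] R2 /= -4  ⇒  (0, 0, 1, -1)
     R0 -= 3·R2  ⇒  (1, 0, 0, 1)
     R1 -= -6·R2  ⇒  (0, 1, 0, -4)
     R3 -= 15·R2  ⇒  (0, 0, 0, 11)
[4] R3 /= 11  ⇒  (0, 0, 0, 1)
     R0 -= 1·R3  ⇒  (1, 0, 0, 0)
     R1 -= -4·R3  ⇒  (0, 1, 0, 0)
     R2 -= -1·R3  ⇒  (0, 0, 1, 0)

rank = 4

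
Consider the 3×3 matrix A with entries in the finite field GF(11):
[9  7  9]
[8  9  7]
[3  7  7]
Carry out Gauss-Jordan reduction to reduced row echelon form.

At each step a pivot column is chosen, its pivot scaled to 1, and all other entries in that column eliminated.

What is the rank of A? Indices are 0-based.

pivot(0,0)=9: scale R0 → (1, 2, 1)
  clear (1,0): R1 −= (8)R0 → (0, 4, 10)
  clear (2,0): R2 −= (3)R0 → (0, 1, 4)
pivot(1,1)=4: scale R1 → (0, 1, 8)
  clear (0,1): R0 −= (2)R1 → (1, 0, 7)
  clear (2,1): R2 −= (1)R1 → (0, 0, 7)
pivot(2,2)=7: scale R2 → (0, 0, 1)
  clear (0,2): R0 −= (7)R2 → (1, 0, 0)
  clear (1,2): R1 −= (8)R2 → (0, 1, 0)

rank = 3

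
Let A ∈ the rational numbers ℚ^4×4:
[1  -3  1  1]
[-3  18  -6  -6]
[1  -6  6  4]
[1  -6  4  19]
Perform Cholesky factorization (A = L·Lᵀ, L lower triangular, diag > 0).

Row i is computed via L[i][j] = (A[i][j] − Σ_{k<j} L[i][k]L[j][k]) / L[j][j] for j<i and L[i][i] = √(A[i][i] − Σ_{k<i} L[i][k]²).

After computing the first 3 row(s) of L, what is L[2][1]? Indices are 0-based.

L[2][1] = -1

Step 1: L[0][0] = √(1) = 1.
  L[1][0] = (-3) / L[0][0] = -3.
Step 2: L[1][1] = √(9) = 3.
  L[2][0] = (1) / L[0][0] = 1.
  L[2][1] = (-3) / L[1][1] = -1.
Step 3: L[2][2] = √(4) = 2.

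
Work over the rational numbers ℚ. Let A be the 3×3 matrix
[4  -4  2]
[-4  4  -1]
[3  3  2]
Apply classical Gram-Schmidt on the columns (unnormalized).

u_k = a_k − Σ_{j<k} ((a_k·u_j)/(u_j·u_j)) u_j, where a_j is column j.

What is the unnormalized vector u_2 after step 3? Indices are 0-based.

Step 1: u_0 = a_0 = (4, -4, 3).
Step 2: u_1 = a_1 − (-23/41)·u_0 = (-72/41, 72/41, 192/41).
Step 3: u_2 = a_2 − (18/41)·u_0 − (7/48)·u_1 = (1/2, 1/2, 0).

u_2 = (1/2, 1/2, 0)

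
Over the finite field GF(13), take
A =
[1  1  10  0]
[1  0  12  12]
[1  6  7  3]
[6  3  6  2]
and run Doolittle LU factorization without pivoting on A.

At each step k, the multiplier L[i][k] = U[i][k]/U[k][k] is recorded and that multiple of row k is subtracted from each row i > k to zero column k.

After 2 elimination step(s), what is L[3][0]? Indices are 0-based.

L[3][0] = 6

[col 0] pivot 1
  R1 -= 1*R0 → (0, 12, 2, 12)  (L[1][0] := 1)
  R2 -= 1*R0 → (0, 5, 10, 3)  (L[2][0] := 1)
  R3 -= 6*R0 → (0, 10, 11, 2)  (L[3][0] := 6)
[col 1] pivot 12
  R2 -= 8*R1 → (0, 0, 7, 11)  (L[2][1] := 8)
  R3 -= 3*R1 → (0, 0, 5, 5)  (L[3][1] := 3)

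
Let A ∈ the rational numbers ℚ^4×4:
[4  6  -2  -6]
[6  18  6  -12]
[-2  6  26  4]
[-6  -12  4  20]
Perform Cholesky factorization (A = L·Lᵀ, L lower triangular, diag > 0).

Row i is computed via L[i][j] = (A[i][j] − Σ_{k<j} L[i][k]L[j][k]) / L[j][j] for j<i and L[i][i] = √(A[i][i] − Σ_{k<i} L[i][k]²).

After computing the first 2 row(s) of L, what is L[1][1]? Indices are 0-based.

L[1][1] = 3

Step 1: L[0][0] = √(4) = 2.
  L[1][0] = (6) / L[0][0] = 3.
Step 2: L[1][1] = √(9) = 3.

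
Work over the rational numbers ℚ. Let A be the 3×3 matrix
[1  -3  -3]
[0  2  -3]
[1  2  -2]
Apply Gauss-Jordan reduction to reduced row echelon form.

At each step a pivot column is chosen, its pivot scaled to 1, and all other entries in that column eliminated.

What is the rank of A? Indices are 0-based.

rank = 3

pivot(0,0)=1: scale R0 → (1, -3, -3)
  clear (2,0): R2 −= (1)R0 → (0, 5, 1)
pivot(1,1)=2: scale R1 → (0, 1, -3/2)
  clear (0,1): R0 −= (-3)R1 → (1, 0, -15/2)
  clear (2,1): R2 −= (5)R1 → (0, 0, 17/2)
pivot(2,2)=17/2: scale R2 → (0, 0, 1)
  clear (0,2): R0 −= (-15/2)R2 → (1, 0, 0)
  clear (1,2): R1 −= (-3/2)R2 → (0, 1, 0)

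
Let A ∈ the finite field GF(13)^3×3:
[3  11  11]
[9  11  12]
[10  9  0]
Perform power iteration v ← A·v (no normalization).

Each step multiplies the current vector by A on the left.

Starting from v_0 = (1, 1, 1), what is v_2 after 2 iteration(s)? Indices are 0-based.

v_0 = (1, 1, 1).
v_1 = A·v_0 = (12, 6, 6).
v_2 = A·v_1 = (12, 12, 5).

v_2 = (12, 12, 5)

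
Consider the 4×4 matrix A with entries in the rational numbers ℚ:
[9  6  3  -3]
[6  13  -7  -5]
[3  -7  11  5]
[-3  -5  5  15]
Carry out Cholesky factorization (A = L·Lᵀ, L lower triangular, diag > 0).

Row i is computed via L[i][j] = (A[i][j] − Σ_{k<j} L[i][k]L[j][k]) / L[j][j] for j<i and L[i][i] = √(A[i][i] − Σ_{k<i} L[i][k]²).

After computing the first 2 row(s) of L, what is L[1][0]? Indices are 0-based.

Step 1: L[0][0] = √(9) = 3.
  L[1][0] = (6) / L[0][0] = 2.
Step 2: L[1][1] = √(9) = 3.

L[1][0] = 2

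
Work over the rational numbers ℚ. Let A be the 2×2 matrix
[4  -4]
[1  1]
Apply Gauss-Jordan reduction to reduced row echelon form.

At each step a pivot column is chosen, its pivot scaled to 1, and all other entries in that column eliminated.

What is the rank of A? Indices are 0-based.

step 1: normalize row 0 (÷4) = (1, -1)
  row 1: subtract 1×row0 = (0, 2)
step 2: normalize row 1 (÷2) = (0, 1)
  row 0: subtract -1×row1 = (1, 0)

rank = 2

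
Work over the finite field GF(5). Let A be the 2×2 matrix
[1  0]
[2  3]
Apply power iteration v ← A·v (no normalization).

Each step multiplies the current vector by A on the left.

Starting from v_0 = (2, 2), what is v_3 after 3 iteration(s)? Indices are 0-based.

v_0 = (2, 2).
v_1 = A·v_0 = (2, 0).
v_2 = A·v_1 = (2, 4).
v_3 = A·v_2 = (2, 1).

v_3 = (2, 1)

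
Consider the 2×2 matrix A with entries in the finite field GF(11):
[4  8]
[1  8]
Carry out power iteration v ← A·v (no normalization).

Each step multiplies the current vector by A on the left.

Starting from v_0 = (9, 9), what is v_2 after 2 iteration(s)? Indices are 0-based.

v_2 = (2, 8)

v_0 = (9, 9).
v_1 = A·v_0 = (9, 4).
v_2 = A·v_1 = (2, 8).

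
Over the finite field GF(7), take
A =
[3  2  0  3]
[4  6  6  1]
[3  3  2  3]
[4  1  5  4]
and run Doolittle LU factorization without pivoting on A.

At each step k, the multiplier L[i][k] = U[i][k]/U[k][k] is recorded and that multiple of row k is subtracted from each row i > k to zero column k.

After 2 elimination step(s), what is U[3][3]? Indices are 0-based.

U[3][3] = 2

[col 0] pivot 3
  R1 -= 6*R0 → (0, 1, 6, 4)  (L[1][0] := 6)
  R2 -= 1*R0 → (0, 1, 2, 0)  (L[2][0] := 1)
  R3 -= 6*R0 → (0, 3, 5, 0)  (L[3][0] := 6)
[col 1] pivot 1
  R2 -= 1*R1 → (0, 0, 3, 3)  (L[2][1] := 1)
  R3 -= 3*R1 → (0, 0, 1, 2)  (L[3][1] := 3)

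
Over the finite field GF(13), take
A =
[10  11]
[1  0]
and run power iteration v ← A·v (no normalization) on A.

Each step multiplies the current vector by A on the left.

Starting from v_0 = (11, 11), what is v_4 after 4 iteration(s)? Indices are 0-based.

v_0 = (11, 11).
v_1 = A·v_0 = (10, 11).
v_2 = A·v_1 = (0, 10).
v_3 = A·v_2 = (6, 0).
v_4 = A·v_3 = (8, 6).

v_4 = (8, 6)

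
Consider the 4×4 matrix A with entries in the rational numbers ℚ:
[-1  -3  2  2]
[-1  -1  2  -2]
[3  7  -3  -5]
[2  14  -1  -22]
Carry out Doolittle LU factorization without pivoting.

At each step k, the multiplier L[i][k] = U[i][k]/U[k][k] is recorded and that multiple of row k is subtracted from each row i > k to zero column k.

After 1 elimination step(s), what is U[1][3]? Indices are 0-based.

U[1][3] = -4

Step 1: pivot at (0,0) is -1.
  row1 ← row1 − (1)·row0  ⇒  L[1][0]=1, U row1=(0, 2, 0, -4)
  row2 ← row2 − (-3)·row0  ⇒  L[2][0]=-3, U row2=(0, -2, 3, 1)
  row3 ← row3 − (-2)·row0  ⇒  L[3][0]=-2, U row3=(0, 8, 3, -18)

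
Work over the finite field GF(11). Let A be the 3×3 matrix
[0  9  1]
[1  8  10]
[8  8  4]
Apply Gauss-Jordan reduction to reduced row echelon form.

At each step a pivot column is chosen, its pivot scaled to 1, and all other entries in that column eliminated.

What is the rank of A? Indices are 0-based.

pivot(0,0): swap R0↔R1
pivot(0,0)=1: scale R0 → (1, 8, 10)
  clear (2,0): R2 −= (8)R0 → (0, 10, 1)
pivot(1,1)=9: scale R1 → (0, 1, 5)
  clear (0,1): R0 −= (8)R1 → (1, 0, 3)
  clear (2,1): R2 −= (10)R1 → (0, 0, 6)
pivot(2,2)=6: scale R2 → (0, 0, 1)
  clear (0,2): R0 −= (3)R2 → (1, 0, 0)
  clear (1,2): R1 −= (5)R2 → (0, 1, 0)

rank = 3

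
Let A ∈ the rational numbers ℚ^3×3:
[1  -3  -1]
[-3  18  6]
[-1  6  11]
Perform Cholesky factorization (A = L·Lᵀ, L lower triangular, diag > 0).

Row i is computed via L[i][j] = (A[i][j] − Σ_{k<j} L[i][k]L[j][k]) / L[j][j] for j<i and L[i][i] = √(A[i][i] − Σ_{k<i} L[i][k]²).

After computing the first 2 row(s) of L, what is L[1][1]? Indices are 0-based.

L[1][1] = 3

Step 1: L[0][0] = √(1) = 1.
  L[1][0] = (-3) / L[0][0] = -3.
Step 2: L[1][1] = √(9) = 3.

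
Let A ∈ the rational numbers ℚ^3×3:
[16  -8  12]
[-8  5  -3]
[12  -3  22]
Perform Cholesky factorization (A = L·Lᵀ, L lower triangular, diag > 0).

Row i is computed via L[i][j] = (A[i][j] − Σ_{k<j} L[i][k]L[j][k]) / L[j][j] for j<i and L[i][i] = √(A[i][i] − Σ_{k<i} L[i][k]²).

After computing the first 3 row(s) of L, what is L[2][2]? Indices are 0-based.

L[2][2] = 2

Step 1: L[0][0] = √(16) = 4.
  L[1][0] = (-8) / L[0][0] = -2.
Step 2: L[1][1] = √(1) = 1.
  L[2][0] = (12) / L[0][0] = 3.
  L[2][1] = (3) / L[1][1] = 3.
Step 3: L[2][2] = √(4) = 2.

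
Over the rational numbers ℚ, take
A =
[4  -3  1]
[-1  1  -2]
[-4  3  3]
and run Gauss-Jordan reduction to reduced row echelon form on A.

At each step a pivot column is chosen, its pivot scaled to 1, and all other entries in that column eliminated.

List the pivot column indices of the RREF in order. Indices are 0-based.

step 1: normalize row 0 (÷4) = (1, -3/4, 1/4)
  row 1: subtract -1×row0 = (0, 1/4, -7/4)
  row 2: subtract -4×row0 = (0, 0, 4)
step 2: normalize row 1 (÷1/4) = (0, 1, -7)
  row 0: subtract -3/4×row1 = (1, 0, -5)
step 3: normalize row 2 (÷4) = (0, 0, 1)
  row 0: subtract -5×row2 = (1, 0, 0)
  row 1: subtract -7×row2 = (0, 1, 0)

pivot columns: 0, 1, 2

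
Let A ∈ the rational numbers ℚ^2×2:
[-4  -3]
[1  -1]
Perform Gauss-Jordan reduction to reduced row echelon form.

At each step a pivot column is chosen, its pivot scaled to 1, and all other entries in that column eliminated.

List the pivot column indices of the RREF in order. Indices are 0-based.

pivot columns: 0, 1

[1] R0 /= -4  ⇒  (1, 3/4)
     R1 -= 1·R0  ⇒  (0, -7/4)
[2] R1 /= -7/4  ⇒  (0, 1)
     R0 -= 3/4·R1  ⇒  (1, 0)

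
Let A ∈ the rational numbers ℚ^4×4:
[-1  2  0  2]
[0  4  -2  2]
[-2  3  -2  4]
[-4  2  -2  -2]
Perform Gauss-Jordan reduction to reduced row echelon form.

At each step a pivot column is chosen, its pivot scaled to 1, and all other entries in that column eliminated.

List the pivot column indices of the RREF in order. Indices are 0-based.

pivot(0,0)=-1: scale R0 → (1, -2, 0, -2)
  clear (2,0): R2 −= (-2)R0 → (0, -1, -2, 0)
  clear (3,0): R3 −= (-4)R0 → (0, -6, -2, -10)
pivot(1,1)=4: scale R1 → (0, 1, -1/2, 1/2)
  clear (0,1): R0 −= (-2)R1 → (1, 0, -1, -1)
  clear (2,1): R2 −= (-1)R1 → (0, 0, -5/2, 1/2)
  clear (3,1): R3 −= (-6)R1 → (0, 0, -5, -7)
pivot(2,2)=-5/2: scale R2 → (0, 0, 1, -1/5)
  clear (0,2): R0 −= (-1)R2 → (1, 0, 0, -6/5)
  clear (1,2): R1 −= (-1/2)R2 → (0, 1, 0, 2/5)
  clear (3,2): R3 −= (-5)R2 → (0, 0, 0, -8)
pivot(3,3)=-8: scale R3 → (0, 0, 0, 1)
  clear (0,3): R0 −= (-6/5)R3 → (1, 0, 0, 0)
  clear (1,3): R1 −= (2/5)R3 → (0, 1, 0, 0)
  clear (2,3): R2 −= (-1/5)R3 → (0, 0, 1, 0)

pivot columns: 0, 1, 2, 3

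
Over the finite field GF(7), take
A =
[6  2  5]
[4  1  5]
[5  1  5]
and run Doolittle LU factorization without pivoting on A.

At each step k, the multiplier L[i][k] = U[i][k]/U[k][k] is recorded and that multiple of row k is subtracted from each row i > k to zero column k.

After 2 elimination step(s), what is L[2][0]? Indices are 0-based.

Step 1: pivot at (0,0) is 6.
  row1 ← row1 − (3)·row0  ⇒  L[1][0]=3, U row1=(0, 2, 4)
  row2 ← row2 − (2)·row0  ⇒  L[2][0]=2, U row2=(0, 4, 2)
Step 2: pivot at (1,1) is 2.
  row2 ← row2 − (2)·row1  ⇒  L[2][1]=2, U row2=(0, 0, 1)

L[2][0] = 2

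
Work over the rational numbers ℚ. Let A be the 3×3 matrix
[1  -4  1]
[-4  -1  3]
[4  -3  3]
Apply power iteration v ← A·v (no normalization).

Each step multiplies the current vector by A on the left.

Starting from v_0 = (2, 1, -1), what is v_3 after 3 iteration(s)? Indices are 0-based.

v_3 = (-43, -128, 188)

v_0 = (2, 1, -1).
v_1 = A·v_0 = (-3, -12, 2).
v_2 = A·v_1 = (47, 30, 30).
v_3 = A·v_2 = (-43, -128, 188).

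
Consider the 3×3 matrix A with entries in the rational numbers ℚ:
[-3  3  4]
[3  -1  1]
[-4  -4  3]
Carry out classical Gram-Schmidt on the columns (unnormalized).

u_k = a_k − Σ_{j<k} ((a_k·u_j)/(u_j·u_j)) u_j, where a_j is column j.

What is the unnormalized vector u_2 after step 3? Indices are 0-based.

u_2 = (424/217, 636/217, 159/217)

Step 1: u_0 = a_0 = (-3, 3, -4).
Step 2: u_1 = a_1 − (2/17)·u_0 = (57/17, -23/17, -60/17).
Step 3: u_2 = a_2 − (-21/34)·u_0 − (25/434)·u_1 = (424/217, 636/217, 159/217).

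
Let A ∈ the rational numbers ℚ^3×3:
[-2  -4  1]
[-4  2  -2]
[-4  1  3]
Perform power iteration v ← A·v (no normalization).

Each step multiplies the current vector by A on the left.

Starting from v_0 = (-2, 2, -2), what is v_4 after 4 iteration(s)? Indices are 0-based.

v_4 = (-252, -248, 1548)

v_0 = (-2, 2, -2).
v_1 = A·v_0 = (-6, 16, 4).
v_2 = A·v_1 = (-48, 48, 52).
v_3 = A·v_2 = (-44, 184, 396).
v_4 = A·v_3 = (-252, -248, 1548).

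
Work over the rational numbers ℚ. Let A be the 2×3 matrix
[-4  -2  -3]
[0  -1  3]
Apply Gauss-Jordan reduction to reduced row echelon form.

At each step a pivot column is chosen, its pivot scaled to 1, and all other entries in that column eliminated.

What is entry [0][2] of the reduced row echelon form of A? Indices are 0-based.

M[0][2] = 9/4

[1] R0 /= -4  ⇒  (1, 1/2, 3/4)
[2] R1 /= -1  ⇒  (0, 1, -3)
     R0 -= 1/2·R1  ⇒  (1, 0, 9/4)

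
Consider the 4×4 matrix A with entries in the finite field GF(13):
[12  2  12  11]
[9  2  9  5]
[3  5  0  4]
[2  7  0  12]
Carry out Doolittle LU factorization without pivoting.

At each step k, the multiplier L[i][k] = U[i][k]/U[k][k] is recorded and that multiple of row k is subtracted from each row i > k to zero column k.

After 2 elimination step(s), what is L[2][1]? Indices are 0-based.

L[2][1] = 9

Step 1: pivot at (0,0) is 12.
  row1 ← row1 − (4)·row0  ⇒  L[1][0]=4, U row1=(0, 7, 0, 0)
  row2 ← row2 − (10)·row0  ⇒  L[2][0]=10, U row2=(0, 11, 10, 11)
  row3 ← row3 − (11)·row0  ⇒  L[3][0]=11, U row3=(0, 11, 11, 8)
Step 2: pivot at (1,1) is 7.
  row2 ← row2 − (9)·row1  ⇒  L[2][1]=9, U row2=(0, 0, 10, 11)
  row3 ← row3 − (9)·row1  ⇒  L[3][1]=9, U row3=(0, 0, 11, 8)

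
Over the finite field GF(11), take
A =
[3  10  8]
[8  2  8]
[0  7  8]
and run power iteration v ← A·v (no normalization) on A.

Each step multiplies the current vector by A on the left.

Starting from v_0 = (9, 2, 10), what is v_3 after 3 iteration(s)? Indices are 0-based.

v_3 = (5, 9, 8)

v_0 = (9, 2, 10).
v_1 = A·v_0 = (6, 2, 6).
v_2 = A·v_1 = (9, 1, 7).
v_3 = A·v_2 = (5, 9, 8).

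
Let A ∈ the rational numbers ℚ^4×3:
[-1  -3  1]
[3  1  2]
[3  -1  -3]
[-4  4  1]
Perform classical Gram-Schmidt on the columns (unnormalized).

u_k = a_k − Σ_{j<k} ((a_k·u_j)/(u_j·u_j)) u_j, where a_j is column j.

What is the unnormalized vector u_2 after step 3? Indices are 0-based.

Step 1: u_0 = a_0 = (-1, 3, 3, -4).
Step 2: u_1 = a_1 − (-13/35)·u_0 = (-118/35, 74/35, 4/35, 88/35).
Step 3: u_2 = a_2 − (-8/35)·u_0 − (53/388)·u_1 = (239/194, 465/194, -226/97, -25/97).

u_2 = (239/194, 465/194, -226/97, -25/97)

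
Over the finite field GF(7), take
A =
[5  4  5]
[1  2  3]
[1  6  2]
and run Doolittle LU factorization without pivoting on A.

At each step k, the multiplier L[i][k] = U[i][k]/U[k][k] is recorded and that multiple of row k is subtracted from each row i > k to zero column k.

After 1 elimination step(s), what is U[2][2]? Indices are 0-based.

[col 0] pivot 5
  R1 -= 3*R0 → (0, 4, 2)  (L[1][0] := 3)
  R2 -= 3*R0 → (0, 1, 1)  (L[2][0] := 3)

U[2][2] = 1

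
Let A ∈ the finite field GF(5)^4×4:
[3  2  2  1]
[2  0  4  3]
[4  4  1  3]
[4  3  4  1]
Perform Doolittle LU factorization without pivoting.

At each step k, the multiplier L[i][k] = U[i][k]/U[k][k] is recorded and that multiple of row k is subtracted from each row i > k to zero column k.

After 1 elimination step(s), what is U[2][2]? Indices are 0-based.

[col 0] pivot 3
  R1 -= 4*R0 → (0, 2, 1, 4)  (L[1][0] := 4)
  R2 -= 3*R0 → (0, 3, 0, 0)  (L[2][0] := 3)
  R3 -= 3*R0 → (0, 2, 3, 3)  (L[3][0] := 3)

U[2][2] = 0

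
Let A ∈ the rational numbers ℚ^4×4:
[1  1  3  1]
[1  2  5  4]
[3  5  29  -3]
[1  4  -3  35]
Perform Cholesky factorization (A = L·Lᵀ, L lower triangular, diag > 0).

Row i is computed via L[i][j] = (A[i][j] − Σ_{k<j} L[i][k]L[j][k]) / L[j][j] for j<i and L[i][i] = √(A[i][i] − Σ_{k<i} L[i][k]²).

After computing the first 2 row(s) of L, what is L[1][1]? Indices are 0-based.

L[1][1] = 1

Step 1: L[0][0] = √(1) = 1.
  L[1][0] = (1) / L[0][0] = 1.
Step 2: L[1][1] = √(1) = 1.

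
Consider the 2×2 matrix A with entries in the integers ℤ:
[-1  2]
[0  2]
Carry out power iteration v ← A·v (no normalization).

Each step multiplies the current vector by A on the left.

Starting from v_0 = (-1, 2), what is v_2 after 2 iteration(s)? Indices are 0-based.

v_2 = (3, 8)

v_0 = (-1, 2).
v_1 = A·v_0 = (5, 4).
v_2 = A·v_1 = (3, 8).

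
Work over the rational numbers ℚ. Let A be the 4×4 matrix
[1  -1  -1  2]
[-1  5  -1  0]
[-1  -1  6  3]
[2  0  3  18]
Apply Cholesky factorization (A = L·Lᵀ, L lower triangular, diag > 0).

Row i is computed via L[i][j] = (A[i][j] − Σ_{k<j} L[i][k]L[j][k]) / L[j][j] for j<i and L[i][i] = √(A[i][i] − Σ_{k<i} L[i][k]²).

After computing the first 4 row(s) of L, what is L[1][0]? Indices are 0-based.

Step 1: L[0][0] = √(1) = 1.
  L[1][0] = (-1) / L[0][0] = -1.
Step 2: L[1][1] = √(4) = 2.
  L[2][0] = (-1) / L[0][0] = -1.
  L[2][1] = (-2) / L[1][1] = -1.
Step 3: L[2][2] = √(4) = 2.
  L[3][0] = (2) / L[0][0] = 2.
  L[3][1] = (2) / L[1][1] = 1.
  L[3][2] = (6) / L[2][2] = 3.
Step 4: L[3][3] = √(4) = 2.

L[1][0] = -1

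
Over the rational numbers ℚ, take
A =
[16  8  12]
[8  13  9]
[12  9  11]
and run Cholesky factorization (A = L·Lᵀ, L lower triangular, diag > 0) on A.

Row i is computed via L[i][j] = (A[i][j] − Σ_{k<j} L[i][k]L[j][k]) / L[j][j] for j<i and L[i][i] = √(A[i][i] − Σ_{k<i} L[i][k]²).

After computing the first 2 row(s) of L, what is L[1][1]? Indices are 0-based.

Step 1: L[0][0] = √(16) = 4.
  L[1][0] = (8) / L[0][0] = 2.
Step 2: L[1][1] = √(9) = 3.

L[1][1] = 3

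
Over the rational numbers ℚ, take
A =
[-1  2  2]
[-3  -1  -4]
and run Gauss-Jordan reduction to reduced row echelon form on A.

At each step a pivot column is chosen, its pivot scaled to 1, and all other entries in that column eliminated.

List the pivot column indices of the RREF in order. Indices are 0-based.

pivot columns: 0, 1

step 1: normalize row 0 (÷-1) = (1, -2, -2)
  row 1: subtract -3×row0 = (0, -7, -10)
step 2: normalize row 1 (÷-7) = (0, 1, 10/7)
  row 0: subtract -2×row1 = (1, 0, 6/7)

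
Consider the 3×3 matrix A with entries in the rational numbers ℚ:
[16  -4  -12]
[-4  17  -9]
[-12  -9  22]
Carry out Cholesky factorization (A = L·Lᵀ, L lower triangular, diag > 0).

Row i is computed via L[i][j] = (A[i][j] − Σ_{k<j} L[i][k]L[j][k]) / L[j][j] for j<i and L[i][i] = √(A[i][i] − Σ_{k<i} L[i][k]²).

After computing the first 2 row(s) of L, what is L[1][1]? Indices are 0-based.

L[1][1] = 4

Step 1: L[0][0] = √(16) = 4.
  L[1][0] = (-4) / L[0][0] = -1.
Step 2: L[1][1] = √(16) = 4.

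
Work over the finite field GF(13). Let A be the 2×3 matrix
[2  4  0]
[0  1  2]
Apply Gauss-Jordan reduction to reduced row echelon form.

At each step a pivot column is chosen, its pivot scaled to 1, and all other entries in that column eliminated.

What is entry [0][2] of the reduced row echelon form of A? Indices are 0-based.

[1] R0 /= 2  ⇒  (1, 2, 0)
[2] R1 /= 1  ⇒  (0, 1, 2)
     R0 -= 2·R1  ⇒  (1, 0, 9)

M[0][2] = 9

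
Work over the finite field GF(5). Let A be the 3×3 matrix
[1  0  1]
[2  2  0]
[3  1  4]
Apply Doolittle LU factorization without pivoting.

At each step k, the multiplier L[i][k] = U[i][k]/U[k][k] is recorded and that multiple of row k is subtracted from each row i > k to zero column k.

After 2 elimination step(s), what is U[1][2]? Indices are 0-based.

U[1][2] = 3

[col 0] pivot 1
  R1 -= 2*R0 → (0, 2, 3)  (L[1][0] := 2)
  R2 -= 3*R0 → (0, 1, 1)  (L[2][0] := 3)
[col 1] pivot 2
  R2 -= 3*R1 → (0, 0, 2)  (L[2][1] := 3)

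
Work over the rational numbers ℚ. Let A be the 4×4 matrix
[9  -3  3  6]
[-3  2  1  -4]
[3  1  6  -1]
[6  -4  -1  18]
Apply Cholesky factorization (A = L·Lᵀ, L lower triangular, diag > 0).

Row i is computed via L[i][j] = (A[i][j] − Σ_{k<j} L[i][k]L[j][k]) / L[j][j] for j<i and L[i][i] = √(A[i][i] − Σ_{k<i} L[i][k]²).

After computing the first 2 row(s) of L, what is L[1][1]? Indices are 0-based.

L[1][1] = 1

Step 1: L[0][0] = √(9) = 3.
  L[1][0] = (-3) / L[0][0] = -1.
Step 2: L[1][1] = √(1) = 1.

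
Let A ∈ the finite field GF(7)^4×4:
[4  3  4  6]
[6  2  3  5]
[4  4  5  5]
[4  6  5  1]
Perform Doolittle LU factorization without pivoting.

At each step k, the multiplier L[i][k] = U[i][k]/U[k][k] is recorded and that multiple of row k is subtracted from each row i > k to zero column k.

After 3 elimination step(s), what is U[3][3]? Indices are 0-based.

U[3][3] = 3

[col 0] pivot 4
  R1 -= 5*R0 → (0, 1, 4, 3)  (L[1][0] := 5)
  R2 -= 1*R0 → (0, 1, 1, 6)  (L[2][0] := 1)
  R3 -= 1*R0 → (0, 3, 1, 2)  (L[3][0] := 1)
[col 1] pivot 1
  R2 -= 1*R1 → (0, 0, 4, 3)  (L[2][1] := 1)
  R3 -= 3*R1 → (0, 0, 3, 0)  (L[3][1] := 3)
[col 2] pivot 4
  R3 -= 6*R2 → (0, 0, 0, 3)  (L[3][2] := 6)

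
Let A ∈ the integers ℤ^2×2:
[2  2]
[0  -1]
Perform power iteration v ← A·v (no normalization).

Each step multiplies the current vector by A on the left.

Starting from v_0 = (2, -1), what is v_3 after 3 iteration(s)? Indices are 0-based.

v_0 = (2, -1).
v_1 = A·v_0 = (2, 1).
v_2 = A·v_1 = (6, -1).
v_3 = A·v_2 = (10, 1).

v_3 = (10, 1)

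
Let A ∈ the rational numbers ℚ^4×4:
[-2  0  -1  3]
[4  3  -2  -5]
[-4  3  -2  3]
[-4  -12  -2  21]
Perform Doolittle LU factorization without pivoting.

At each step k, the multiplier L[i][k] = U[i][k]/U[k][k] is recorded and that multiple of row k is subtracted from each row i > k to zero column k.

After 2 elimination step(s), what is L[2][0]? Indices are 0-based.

L[2][0] = 2

k=0: U[0][0]=-2
  eliminate (1,0): mult=-2, new row 1: (0, 3, -4, 1); set L[1][0]=-2
  eliminate (2,0): mult=2, new row 2: (0, 3, 0, -3); set L[2][0]=2
  eliminate (3,0): mult=2, new row 3: (0, -12, 0, 15); set L[3][0]=2
k=1: U[1][1]=3
  eliminate (2,1): mult=1, new row 2: (0, 0, 4, -4); set L[2][1]=1
  eliminate (3,1): mult=-4, new row 3: (0, 0, -16, 19); set L[3][1]=-4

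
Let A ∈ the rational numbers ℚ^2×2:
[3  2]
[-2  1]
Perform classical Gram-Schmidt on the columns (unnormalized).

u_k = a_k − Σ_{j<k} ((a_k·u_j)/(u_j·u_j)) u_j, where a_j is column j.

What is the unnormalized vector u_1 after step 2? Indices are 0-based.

Step 1: u_0 = a_0 = (3, -2).
Step 2: u_1 = a_1 − (4/13)·u_0 = (14/13, 21/13).

u_1 = (14/13, 21/13)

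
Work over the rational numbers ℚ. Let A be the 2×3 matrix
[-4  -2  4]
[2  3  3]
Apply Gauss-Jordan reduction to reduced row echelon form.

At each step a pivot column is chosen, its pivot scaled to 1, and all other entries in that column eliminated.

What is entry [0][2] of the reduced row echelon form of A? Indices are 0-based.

[1] R0 /= -4  ⇒  (1, 1/2, -1)
     R1 -= 2·R0  ⇒  (0, 2, 5)
[2] R1 /= 2  ⇒  (0, 1, 5/2)
     R0 -= 1/2·R1  ⇒  (1, 0, -9/4)

M[0][2] = -9/4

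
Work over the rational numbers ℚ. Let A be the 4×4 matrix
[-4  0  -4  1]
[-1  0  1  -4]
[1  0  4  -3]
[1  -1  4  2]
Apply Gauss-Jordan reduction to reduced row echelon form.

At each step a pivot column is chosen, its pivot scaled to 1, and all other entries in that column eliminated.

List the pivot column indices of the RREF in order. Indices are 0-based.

pivot columns: 0, 1, 2, 3

[1] R0 /= -4  ⇒  (1, 0, 1, -1/4)
     R1 -= -1·R0  ⇒  (0, 0, 2, -17/4)
     R2 -= 1·R0  ⇒  (0, 0, 3, -11/4)
     R3 -= 1·R0  ⇒  (0, -1, 3, 9/4)
[2] R1 <-> R3
[2] R1 /= -1  ⇒  (0, 1, -3, -9/4)
[3] R2 /= 3  ⇒  (0, 0, 1, -11/12)
     R0 -= 1·R2  ⇒  (1, 0, 0, 2/3)
     R1 -= -3·R2  ⇒  (0, 1, 0, -5)
     R3 -= 2·R2  ⇒  (0, 0, 0, -29/12)
[4] R3 /= -29/12  ⇒  (0, 0, 0, 1)
     R0 -= 2/3·R3  ⇒  (1, 0, 0, 0)
     R1 -= -5·R3  ⇒  (0, 1, 0, 0)
     R2 -= -11/12·R3  ⇒  (0, 0, 1, 0)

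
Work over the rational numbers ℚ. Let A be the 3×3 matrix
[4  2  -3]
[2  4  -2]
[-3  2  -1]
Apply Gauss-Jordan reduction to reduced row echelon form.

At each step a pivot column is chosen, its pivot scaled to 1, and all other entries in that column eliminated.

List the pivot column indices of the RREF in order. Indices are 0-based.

step 1: normalize row 0 (÷4) = (1, 1/2, -3/4)
  row 1: subtract 2×row0 = (0, 3, -1/2)
  row 2: subtract -3×row0 = (0, 7/2, -13/4)
step 2: normalize row 1 (÷3) = (0, 1, -1/6)
  row 0: subtract 1/2×row1 = (1, 0, -2/3)
  row 2: subtract 7/2×row1 = (0, 0, -8/3)
step 3: normalize row 2 (÷-8/3) = (0, 0, 1)
  row 0: subtract -2/3×row2 = (1, 0, 0)
  row 1: subtract -1/6×row2 = (0, 1, 0)

pivot columns: 0, 1, 2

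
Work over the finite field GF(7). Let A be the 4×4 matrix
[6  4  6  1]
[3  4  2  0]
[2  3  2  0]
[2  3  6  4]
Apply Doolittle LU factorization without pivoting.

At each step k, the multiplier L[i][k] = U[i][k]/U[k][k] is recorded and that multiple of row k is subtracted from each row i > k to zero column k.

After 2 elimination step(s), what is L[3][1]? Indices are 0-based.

k=0: U[0][0]=6
  eliminate (1,0): mult=4, new row 1: (0, 2, 6, 3); set L[1][0]=4
  eliminate (2,0): mult=5, new row 2: (0, 4, 0, 2); set L[2][0]=5
  eliminate (3,0): mult=5, new row 3: (0, 4, 4, 6); set L[3][0]=5
k=1: U[1][1]=2
  eliminate (2,1): mult=2, new row 2: (0, 0, 2, 3); set L[2][1]=2
  eliminate (3,1): mult=2, new row 3: (0, 0, 6, 0); set L[3][1]=2

L[3][1] = 2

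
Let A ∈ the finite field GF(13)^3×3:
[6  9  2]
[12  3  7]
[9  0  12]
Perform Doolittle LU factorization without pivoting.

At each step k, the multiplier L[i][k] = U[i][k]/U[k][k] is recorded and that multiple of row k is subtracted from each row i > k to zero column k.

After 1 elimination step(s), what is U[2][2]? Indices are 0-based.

Step 1: pivot at (0,0) is 6.
  row1 ← row1 − (2)·row0  ⇒  L[1][0]=2, U row1=(0, 11, 3)
  row2 ← row2 − (8)·row0  ⇒  L[2][0]=8, U row2=(0, 6, 9)

U[2][2] = 9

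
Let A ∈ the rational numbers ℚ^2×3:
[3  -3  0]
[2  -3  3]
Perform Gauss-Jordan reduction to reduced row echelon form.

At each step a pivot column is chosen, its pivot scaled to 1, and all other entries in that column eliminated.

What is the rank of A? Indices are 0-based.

rank = 2

step 1: normalize row 0 (÷3) = (1, -1, 0)
  row 1: subtract 2×row0 = (0, -1, 3)
step 2: normalize row 1 (÷-1) = (0, 1, -3)
  row 0: subtract -1×row1 = (1, 0, -3)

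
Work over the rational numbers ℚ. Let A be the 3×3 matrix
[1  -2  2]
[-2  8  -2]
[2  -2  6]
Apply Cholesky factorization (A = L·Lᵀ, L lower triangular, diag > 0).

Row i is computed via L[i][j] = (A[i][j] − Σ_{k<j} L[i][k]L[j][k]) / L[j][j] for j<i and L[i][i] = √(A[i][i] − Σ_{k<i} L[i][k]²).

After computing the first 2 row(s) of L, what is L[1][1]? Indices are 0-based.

Step 1: L[0][0] = √(1) = 1.
  L[1][0] = (-2) / L[0][0] = -2.
Step 2: L[1][1] = √(4) = 2.

L[1][1] = 2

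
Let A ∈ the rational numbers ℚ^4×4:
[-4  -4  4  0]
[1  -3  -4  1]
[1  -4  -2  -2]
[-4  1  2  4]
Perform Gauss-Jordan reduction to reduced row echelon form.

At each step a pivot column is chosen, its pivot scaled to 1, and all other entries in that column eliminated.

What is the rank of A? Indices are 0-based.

rank = 4

step 1: normalize row 0 (÷-4) = (1, 1, -1, 0)
  row 1: subtract 1×row0 = (0, -4, -3, 1)
  row 2: subtract 1×row0 = (0, -5, -1, -2)
  row 3: subtract -4×row0 = (0, 5, -2, 4)
step 2: normalize row 1 (÷-4) = (0, 1, 3/4, -1/4)
  row 0: subtract 1×row1 = (1, 0, -7/4, 1/4)
  row 2: subtract -5×row1 = (0, 0, 11/4, -13/4)
  row 3: subtract 5×row1 = (0, 0, -23/4, 21/4)
step 3: normalize row 2 (÷11/4) = (0, 0, 1, -13/11)
  row 0: subtract -7/4×row2 = (1, 0, 0, -20/11)
  row 1: subtract 3/4×row2 = (0, 1, 0, 7/11)
  row 3: subtract -23/4×row2 = (0, 0, 0, -17/11)
step 4: normalize row 3 (÷-17/11) = (0, 0, 0, 1)
  row 0: subtract -20/11×row3 = (1, 0, 0, 0)
  row 1: subtract 7/11×row3 = (0, 1, 0, 0)
  row 2: subtract -13/11×row3 = (0, 0, 1, 0)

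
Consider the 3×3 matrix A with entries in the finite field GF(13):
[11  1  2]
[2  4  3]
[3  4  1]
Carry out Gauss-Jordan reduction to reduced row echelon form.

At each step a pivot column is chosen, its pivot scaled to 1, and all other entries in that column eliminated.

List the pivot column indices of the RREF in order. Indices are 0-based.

pivot(0,0)=11: scale R0 → (1, 6, 12)
  clear (1,0): R1 −= (2)R0 → (0, 5, 5)
  clear (2,0): R2 −= (3)R0 → (0, 12, 4)
pivot(1,1)=5: scale R1 → (0, 1, 1)
  clear (0,1): R0 −= (6)R1 → (1, 0, 6)
  clear (2,1): R2 −= (12)R1 → (0, 0, 5)
pivot(2,2)=5: scale R2 → (0, 0, 1)
  clear (0,2): R0 −= (6)R2 → (1, 0, 0)
  clear (1,2): R1 −= (1)R2 → (0, 1, 0)

pivot columns: 0, 1, 2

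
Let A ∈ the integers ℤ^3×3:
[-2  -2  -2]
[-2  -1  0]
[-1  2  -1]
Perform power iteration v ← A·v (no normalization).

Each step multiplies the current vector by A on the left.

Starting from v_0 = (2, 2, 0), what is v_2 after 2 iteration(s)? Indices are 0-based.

v_0 = (2, 2, 0).
v_1 = A·v_0 = (-8, -6, 2).
v_2 = A·v_1 = (24, 22, -6).

v_2 = (24, 22, -6)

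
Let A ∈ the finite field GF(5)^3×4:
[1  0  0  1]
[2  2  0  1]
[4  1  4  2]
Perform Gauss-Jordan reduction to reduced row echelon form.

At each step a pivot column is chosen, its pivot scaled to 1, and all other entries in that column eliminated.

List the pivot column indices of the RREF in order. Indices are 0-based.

pivot columns: 0, 1, 2

[1] R0 /= 1  ⇒  (1, 0, 0, 1)
     R1 -= 2·R0  ⇒  (0, 2, 0, 4)
     R2 -= 4·R0  ⇒  (0, 1, 4, 3)
[2] R1 /= 2  ⇒  (0, 1, 0, 2)
     R2 -= 1·R1  ⇒  (0, 0, 4, 1)
[3] R2 /= 4  ⇒  (0, 0, 1, 4)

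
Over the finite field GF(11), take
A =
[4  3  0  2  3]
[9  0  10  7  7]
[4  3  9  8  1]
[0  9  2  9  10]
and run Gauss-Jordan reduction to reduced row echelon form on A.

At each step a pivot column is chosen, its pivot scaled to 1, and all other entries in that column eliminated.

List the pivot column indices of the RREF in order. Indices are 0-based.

pivot(0,0)=4: scale R0 → (1, 9, 0, 6, 9)
  clear (1,0): R1 −= (9)R0 → (0, 7, 10, 8, 3)
  clear (2,0): R2 −= (4)R0 → (0, 0, 9, 6, 9)
pivot(1,1)=7: scale R1 → (0, 1, 3, 9, 2)
  clear (0,1): R0 −= (9)R1 → (1, 0, 6, 2, 2)
  clear (3,1): R3 −= (9)R1 → (0, 0, 8, 5, 3)
pivot(2,2)=9: scale R2 → (0, 0, 1, 8, 1)
  clear (0,2): R0 −= (6)R2 → (1, 0, 0, 9, 7)
  clear (1,2): R1 −= (3)R2 → (0, 1, 0, 7, 10)
  clear (3,2): R3 −= (8)R2 → (0, 0, 0, 7, 6)
pivot(3,3)=7: scale R3 → (0, 0, 0, 1, 4)
  clear (0,3): R0 −= (9)R3 → (1, 0, 0, 0, 4)
  clear (1,3): R1 −= (7)R3 → (0, 1, 0, 0, 4)
  clear (2,3): R2 −= (8)R3 → (0, 0, 1, 0, 2)

pivot columns: 0, 1, 2, 3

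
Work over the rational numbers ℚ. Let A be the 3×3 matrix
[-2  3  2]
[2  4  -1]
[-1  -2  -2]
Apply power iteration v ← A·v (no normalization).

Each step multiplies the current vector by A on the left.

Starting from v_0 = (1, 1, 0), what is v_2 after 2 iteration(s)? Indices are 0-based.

v_2 = (10, 29, -7)

v_0 = (1, 1, 0).
v_1 = A·v_0 = (1, 6, -3).
v_2 = A·v_1 = (10, 29, -7).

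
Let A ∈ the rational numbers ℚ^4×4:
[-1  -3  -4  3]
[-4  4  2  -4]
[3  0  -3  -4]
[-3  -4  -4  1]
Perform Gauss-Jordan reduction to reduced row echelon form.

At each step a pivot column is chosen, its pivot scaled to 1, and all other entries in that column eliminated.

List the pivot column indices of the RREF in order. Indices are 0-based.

pivot columns: 0, 1, 2, 3

[1] R0 /= -1  ⇒  (1, 3, 4, -3)
     R1 -= -4·R0  ⇒  (0, 16, 18, -16)
     R2 -= 3·R0  ⇒  (0, -9, -15, 5)
     R3 -= -3·R0  ⇒  (0, 5, 8, -8)
[2] R1 /= 16  ⇒  (0, 1, 9/8, -1)
     R0 -= 3·R1  ⇒  (1, 0, 5/8, 0)
     R2 -= -9·R1  ⇒  (0, 0, -39/8, -4)
     R3 -= 5·R1  ⇒  (0, 0, 19/8, -3)
[3] R2 /= -39/8  ⇒  (0, 0, 1, 32/39)
     R0 -= 5/8·R2  ⇒  (1, 0, 0, -20/39)
     R1 -= 9/8·R2  ⇒  (0, 1, 0, -25/13)
     R3 -= 19/8·R2  ⇒  (0, 0, 0, -193/39)
[4] R3 /= -193/39  ⇒  (0, 0, 0, 1)
     R0 -= -20/39·R3  ⇒  (1, 0, 0, 0)
     R1 -= -25/13·R3  ⇒  (0, 1, 0, 0)
     R2 -= 32/39·R3  ⇒  (0, 0, 1, 0)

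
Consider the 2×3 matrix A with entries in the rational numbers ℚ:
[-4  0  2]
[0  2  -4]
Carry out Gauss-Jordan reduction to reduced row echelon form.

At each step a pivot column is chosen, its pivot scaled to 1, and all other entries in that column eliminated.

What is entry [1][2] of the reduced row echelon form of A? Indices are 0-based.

M[1][2] = -2

[1] R0 /= -4  ⇒  (1, 0, -1/2)
[2] R1 /= 2  ⇒  (0, 1, -2)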